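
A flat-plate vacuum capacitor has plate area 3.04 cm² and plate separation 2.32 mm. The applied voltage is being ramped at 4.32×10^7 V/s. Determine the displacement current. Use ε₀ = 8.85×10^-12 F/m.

5.01×10^-5 A

C = ε₀A/d = (8.85×10^-12)(3.04×10^-4)/(2.32×10^-3) = 1.160×10^-12 F.
I_d = C dV/dt = (1.160×10^-12)(4.32×10^7) = 5.01×10^-5 A.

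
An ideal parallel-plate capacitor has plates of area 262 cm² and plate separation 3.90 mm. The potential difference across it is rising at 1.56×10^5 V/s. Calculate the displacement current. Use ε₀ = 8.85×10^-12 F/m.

9.27×10^-6 A

The field between the plates is E = V/d, so dE/dt = (1.56×10^5)/(3.90×10^-3 m) = 4.000×10^7 V/(m·s).
I_d = ε₀ A (dE/dt) = (8.85×10^-12)(0.0262)(4.000×10^7) = 9.27×10^-6 A.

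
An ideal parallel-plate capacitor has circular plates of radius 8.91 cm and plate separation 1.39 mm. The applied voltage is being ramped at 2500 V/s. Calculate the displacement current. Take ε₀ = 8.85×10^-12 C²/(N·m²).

The field between the plates is E = V/d, so dE/dt = (2500)/(1.39×10^-3 m) = 1.799×10^6 V/(m·s).
I_d = ε₀ A (dE/dt) = (8.85×10^-12)(0.02494)(1.799×10^6) = 3.97×10^-7 A.

3.97×10^-7 A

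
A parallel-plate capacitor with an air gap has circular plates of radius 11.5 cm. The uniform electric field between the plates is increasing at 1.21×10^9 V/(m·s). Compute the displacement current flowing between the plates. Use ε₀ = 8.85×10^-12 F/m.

4.45×10^-4 A

With a uniform field, Φ_E = EA, so I_d = ε₀ A dE/dt = 4.45×10^-4 A.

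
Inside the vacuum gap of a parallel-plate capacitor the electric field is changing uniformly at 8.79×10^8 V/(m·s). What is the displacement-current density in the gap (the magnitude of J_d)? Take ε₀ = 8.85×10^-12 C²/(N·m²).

7.78×10^-3 A/m²

The displacement-current density is ε₀ ∂E/∂t = (8.85×10^-12)(8.79×10^8) = 7.78×10^-3 A/m².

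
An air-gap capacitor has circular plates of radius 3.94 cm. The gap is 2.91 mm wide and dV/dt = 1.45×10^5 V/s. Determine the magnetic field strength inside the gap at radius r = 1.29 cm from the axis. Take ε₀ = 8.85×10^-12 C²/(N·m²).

3.57×10^-12 T

dE/dt = (dV/dt)/d = 4.983×10^7 V/(m·s); I_d = ε₀(πR²)(dE/dt) = (8.85×10^-12)(4.877×10^-3)(4.983×10^7) = 2.151×10^-6 A.
For r < R the Ampère–Maxwell law gives B(2πr) = μ₀ I_d (r²/R²), so B = μ₀ I_d r/(2πR²) = (4π×10^-7)(2.151×10^-6)(0.0129)/(2π·0.0394²) = 3.57×10^-12 T.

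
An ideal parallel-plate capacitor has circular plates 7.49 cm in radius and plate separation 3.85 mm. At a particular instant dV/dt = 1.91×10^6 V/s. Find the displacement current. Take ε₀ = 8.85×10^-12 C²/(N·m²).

The field between the plates is E = V/d, so dE/dt = (1.91×10^6)/(3.85×10^-3 m) = 4.961×10^8 V/(m·s).
I_d = ε₀ A (dE/dt) = (8.85×10^-12)(0.01762)(4.961×10^8) = 7.74×10^-5 A.

7.74×10^-5 A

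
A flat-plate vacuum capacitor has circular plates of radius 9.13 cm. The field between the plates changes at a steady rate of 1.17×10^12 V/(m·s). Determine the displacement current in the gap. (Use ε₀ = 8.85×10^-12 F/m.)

The displacement current is ε₀ times dΦ_E/dt = ε₀ A dE/dt = (8.85×10^-12)(0.02619)(1.17×10^12) = 0.271 A.

0.271 A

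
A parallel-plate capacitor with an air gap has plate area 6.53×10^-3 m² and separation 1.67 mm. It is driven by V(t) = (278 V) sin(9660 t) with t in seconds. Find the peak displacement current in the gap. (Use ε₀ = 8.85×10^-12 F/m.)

9.29×10^-5 A

The displacement current equals the conduction current C dV/dt, which peaks at C V₀ ω.
With C = ε₀A/d = (8.85×10^-12)(6.53×10^-3)/(1.67×10^-3) = 3.461×10^-11 F and ω = 9660 rad/s, I_d,max = (3.461×10^-11)(278)(9660) = 9.29×10^-5 A.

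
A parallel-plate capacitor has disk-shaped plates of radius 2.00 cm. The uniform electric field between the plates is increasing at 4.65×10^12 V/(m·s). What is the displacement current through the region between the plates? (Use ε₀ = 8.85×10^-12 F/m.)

With a uniform field, Φ_E = EA, so I_d = ε₀ A dE/dt = 0.0517 A.

0.0517 A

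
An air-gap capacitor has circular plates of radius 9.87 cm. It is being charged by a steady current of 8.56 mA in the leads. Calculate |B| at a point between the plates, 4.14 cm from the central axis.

7.28×10^-9 T

By continuity the displacement current in the gap matches the conduction current: I_d = 8.56×10^-3 A.
∮B·dl = μ₀ I_d,enc with I_d,enc = I_d r²/R² = 1.506×10^-3 A; so B = μ₀ I_d,enc/(2πr) = 7.28×10^-9 T.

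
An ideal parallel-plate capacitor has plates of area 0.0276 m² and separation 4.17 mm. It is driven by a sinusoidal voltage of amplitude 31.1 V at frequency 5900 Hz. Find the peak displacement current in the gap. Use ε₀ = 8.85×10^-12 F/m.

6.75×10^-5 A

C = ε₀A/d = (8.85×10^-12)(0.0276)/(4.17×10^-3) = 5.858×10^-11 F; ω = 2πf = 3.707×10^4 rad/s.
I_d = C dV/dt, so |I_d|_max = C V₀ ω = (5.858×10^-11)(31.1)(3.707×10^4) = 6.75×10^-5 A.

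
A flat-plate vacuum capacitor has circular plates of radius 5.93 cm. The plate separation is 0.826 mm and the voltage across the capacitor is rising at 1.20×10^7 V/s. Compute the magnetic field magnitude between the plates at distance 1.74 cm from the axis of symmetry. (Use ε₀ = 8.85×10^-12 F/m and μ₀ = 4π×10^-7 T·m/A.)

With E = V/d, dE/dt = 1.453×10^10 V/(m·s) and πR² = 0.01105 m², giving I_d = ε₀ πR² dE/dt = 1.421×10^-3 A.
An Ampèrian loop of radius r encloses a fraction (r/R)² of I_d. Then B·2πr = μ₀ I_d (r/R)², giving B = μ₀ I_d r/(2πR²) = 1.41×10^-9 T.

1.41×10^-9 T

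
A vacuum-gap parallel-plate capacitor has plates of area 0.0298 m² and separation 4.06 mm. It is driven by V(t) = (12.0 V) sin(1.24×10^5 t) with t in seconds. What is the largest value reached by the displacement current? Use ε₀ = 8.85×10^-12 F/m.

(dE/dt)_max = V₀ω/d = 3.665×10^8 V/(m·s); ω = 1.24×10^5 rad/s.
I_d,max = ε₀ A (dE/dt)_max = (8.85×10^-12)(0.0298)(3.665×10^8) = 9.67×10^-5 A.

9.67×10^-5 A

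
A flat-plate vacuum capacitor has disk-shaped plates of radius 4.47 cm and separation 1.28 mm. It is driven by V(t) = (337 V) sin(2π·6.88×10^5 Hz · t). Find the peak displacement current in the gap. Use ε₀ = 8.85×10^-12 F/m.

C = ε₀A/d = (8.85×10^-12)(6.277×10^-3)/(1.28×10^-3) = 4.340×10^-11 F; ω = 2πf = 4.323×10^6 rad/s.
I_d = C dV/dt, so |I_d|_max = C V₀ ω = (4.340×10^-11)(337)(4.323×10^6) = 0.0632 A.

0.0632 A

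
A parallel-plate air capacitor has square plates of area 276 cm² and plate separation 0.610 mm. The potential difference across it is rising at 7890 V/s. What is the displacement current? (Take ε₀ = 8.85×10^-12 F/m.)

E = V/d so dE/dt = (dV/dt)/d = 1.293×10^7 V/(m·s), and I_d = ε₀ A dE/dt = (8.85×10^-12)(0.0276)(1.293×10^7) = 3.16×10^-6 A.

3.16×10^-6 A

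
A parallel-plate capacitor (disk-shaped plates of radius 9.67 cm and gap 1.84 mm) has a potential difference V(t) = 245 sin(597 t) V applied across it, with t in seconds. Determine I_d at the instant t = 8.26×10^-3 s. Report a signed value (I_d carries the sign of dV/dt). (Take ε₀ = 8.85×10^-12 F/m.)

dE/dt = (V₀ω/d)·cos(ωt) with ωt = 4.93122 rad: (245)(597)(0.2171)/(1.84×10^-3) = 1.726×10^7 V/(m·s).
I_d = ε₀ A dE/dt = (8.85×10^-12)(0.02938)(1.726×10^7) = 4.49×10^-6 A.

4.49×10^-6 A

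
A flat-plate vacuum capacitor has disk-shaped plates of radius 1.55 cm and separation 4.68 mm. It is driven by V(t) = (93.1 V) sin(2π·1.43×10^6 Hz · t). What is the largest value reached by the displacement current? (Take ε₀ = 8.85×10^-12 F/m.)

1.19×10^-3 A

C = ε₀A/d = (8.85×10^-12)(7.548×10^-4)/(4.68×10^-3) = 1.427×10^-12 F; ω = 2πf = 8.985×10^6 rad/s.
I_d = C dV/dt, so |I_d|_max = C V₀ ω = (1.427×10^-12)(93.1)(8.985×10^6) = 1.19×10^-3 A.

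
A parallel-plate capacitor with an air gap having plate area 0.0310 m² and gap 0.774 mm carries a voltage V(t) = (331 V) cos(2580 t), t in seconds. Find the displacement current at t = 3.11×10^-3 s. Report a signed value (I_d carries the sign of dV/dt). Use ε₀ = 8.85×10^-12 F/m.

-2.98×10^-4 A

dE/dt = (V₀ω/d)·−sin(ωt) with ωt = 8.0238 rad: (331)(2580)(-0.9856)/(7.74×10^-4) = -1.087×10^9 V/(m·s).
I_d = ε₀ A dE/dt = (8.85×10^-12)(0.0310)(-1.087×10^9) = -2.98×10^-4 A.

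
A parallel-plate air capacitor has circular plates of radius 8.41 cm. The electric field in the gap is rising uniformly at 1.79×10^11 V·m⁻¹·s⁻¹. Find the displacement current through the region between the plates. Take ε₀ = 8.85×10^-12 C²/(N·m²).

With a uniform field, Φ_E = EA, so I_d = ε₀ A dE/dt = 0.0352 A.

0.0352 A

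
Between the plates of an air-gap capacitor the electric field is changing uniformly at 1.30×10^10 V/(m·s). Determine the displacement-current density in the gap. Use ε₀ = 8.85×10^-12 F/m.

J_d = ε₀ ∂E/∂t, so J_d = 0.115 A/m².

0.115 A/m²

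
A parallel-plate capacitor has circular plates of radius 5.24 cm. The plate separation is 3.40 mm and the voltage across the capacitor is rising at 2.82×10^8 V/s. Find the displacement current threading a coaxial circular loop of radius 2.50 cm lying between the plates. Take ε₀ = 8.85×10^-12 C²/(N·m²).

1.44×10^-3 A

dE/dt = (dV/dt)/d = 8.294×10^10 V/(m·s); I_d = ε₀(πR²)(dE/dt) = (8.85×10^-12)(8.626×10^-3)(8.294×10^10) = 6.332×10^-3 A.
The field is uniform, so I_d,enc = I_d (r/R)² = (6.332×10^-3)(2.50/5.24)² = 1.44×10^-3 A.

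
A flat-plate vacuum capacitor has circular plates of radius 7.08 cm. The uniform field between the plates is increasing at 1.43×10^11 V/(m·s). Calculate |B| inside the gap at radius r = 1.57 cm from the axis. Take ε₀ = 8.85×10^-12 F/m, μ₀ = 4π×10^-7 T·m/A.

I_d = ε₀ dΦ_E/dt = ε₀ πR² (dE/dt) = (8.85×10^-12)(0.01575)(1.43×10^11) = 0.01993 A through the full plate area.
An Ampèrian loop of radius r encloses a fraction (r/R)² of I_d. Then B·2πr = μ₀ I_d (r/R)², giving B = μ₀ I_d r/(2πR²) = 1.25×10^-8 T.

1.25×10^-8 T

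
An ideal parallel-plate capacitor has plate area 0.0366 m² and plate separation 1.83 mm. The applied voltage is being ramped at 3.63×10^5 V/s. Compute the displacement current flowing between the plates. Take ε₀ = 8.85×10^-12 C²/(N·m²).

6.43×10^-5 A

C = ε₀A/d = (8.85×10^-12)(0.0366)/(1.83×10^-3) = 1.770×10^-10 F.
I_d = C dV/dt = (1.770×10^-10)(3.63×10^5) = 6.43×10^-5 A.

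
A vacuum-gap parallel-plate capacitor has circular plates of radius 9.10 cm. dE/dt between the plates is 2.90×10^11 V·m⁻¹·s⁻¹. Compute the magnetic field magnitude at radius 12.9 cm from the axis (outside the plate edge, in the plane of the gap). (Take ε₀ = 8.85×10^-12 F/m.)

Through the whole plate area (πR² = 0.02602 m²), I_d = ε₀ πR² dE/dt = 0.06678 A.
For r ≥ R the full I_d is enclosed: B = μ₀ I_d/(2πr) = (4π×10^-7)(0.06678)/(2π·0.129) = 1.04×10^-7 T.

1.04×10^-7 T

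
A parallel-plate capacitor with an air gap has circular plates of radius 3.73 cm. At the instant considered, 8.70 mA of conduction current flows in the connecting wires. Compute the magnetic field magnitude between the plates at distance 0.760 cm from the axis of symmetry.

No conduction current crosses the gap, so I_d there equals the 8.70×10^-3 A in the leads.
An Ampèrian loop of radius r encloses a fraction (r/R)² of I_d. Then B·2πr = μ₀ I_d (r/R)², giving B = μ₀ I_d r/(2πR²) = 9.50×10^-9 T.

9.50×10^-9 T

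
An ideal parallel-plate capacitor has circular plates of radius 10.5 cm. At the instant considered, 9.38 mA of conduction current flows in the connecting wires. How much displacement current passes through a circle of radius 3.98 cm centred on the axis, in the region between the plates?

Between the plates the displacement current equals the wire current: I_d = 9.38 mA = 9.38×10^-3 A.
Through an area πr² the displacement current is I_d·(πr²/πR²) = I_d (r/R)² = 1.35×10^-3 A.

1.35×10^-3 A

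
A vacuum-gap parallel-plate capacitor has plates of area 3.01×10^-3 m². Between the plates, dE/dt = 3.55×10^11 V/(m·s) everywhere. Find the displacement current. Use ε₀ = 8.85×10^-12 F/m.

The displacement current is ε₀ times dΦ_E/dt = ε₀ A dE/dt = (8.85×10^-12)(3.01×10^-3)(3.55×10^11) = 9.46×10^-3 A.

9.46×10^-3 A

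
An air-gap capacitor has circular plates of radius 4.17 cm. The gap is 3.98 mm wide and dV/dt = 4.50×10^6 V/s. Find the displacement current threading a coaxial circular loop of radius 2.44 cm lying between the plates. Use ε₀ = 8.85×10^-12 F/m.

1.87×10^-5 A

With E = V/d, dE/dt = 1.131×10^9 V/(m·s) and πR² = 5.463×10^-3 m², giving I_d = ε₀ πR² dE/dt = 5.468×10^-5 A.
Through an area πr² the displacement current is I_d·(πr²/πR²) = I_d (r/R)² = 1.87×10^-5 A.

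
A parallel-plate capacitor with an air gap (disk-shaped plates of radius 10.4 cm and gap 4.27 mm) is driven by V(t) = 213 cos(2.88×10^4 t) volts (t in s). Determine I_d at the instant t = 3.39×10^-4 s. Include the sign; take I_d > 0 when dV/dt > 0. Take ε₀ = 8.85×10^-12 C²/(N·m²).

1.43×10^-4 A

C = ε₀A/d = (8.85×10^-12)(0.03398)/(4.27×10^-3) = 7.043×10^-11 F. dV/dt = V₀ω·−sin(ωt); at ωt = 9.7632 rad this factor is 0.3320.
I_d = C dV/dt = (7.043×10^-11)(213)(2.88×10^4)(0.3320) = 1.43×10^-4 A.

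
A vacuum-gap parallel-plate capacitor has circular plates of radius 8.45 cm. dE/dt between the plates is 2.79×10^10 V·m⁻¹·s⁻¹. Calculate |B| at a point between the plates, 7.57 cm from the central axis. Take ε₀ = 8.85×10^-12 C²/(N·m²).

1.17×10^-8 T

I_d = ε₀ dΦ_E/dt = ε₀ πR² (dE/dt) = (8.85×10^-12)(0.02243)(2.79×10^10) = 5.538×10^-3 A through the full plate area.
For r < R the Ampère–Maxwell law gives B(2πr) = μ₀ I_d (r²/R²), so B = μ₀ I_d r/(2πR²) = (4π×10^-7)(5.538×10^-3)(0.0757)/(2π·0.0845²) = 1.17×10^-8 T.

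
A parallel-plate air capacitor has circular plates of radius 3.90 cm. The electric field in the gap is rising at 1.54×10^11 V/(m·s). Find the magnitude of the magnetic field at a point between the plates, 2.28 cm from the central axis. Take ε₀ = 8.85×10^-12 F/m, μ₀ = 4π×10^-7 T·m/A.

Through the whole plate area (πR² = 4.778×10^-3 m²), I_d = ε₀ πR² dE/dt = 6.512×10^-3 A.
For r < R the Ampère–Maxwell law gives B(2πr) = μ₀ I_d (r²/R²), so B = μ₀ I_d r/(2πR²) = (4π×10^-7)(6.512×10^-3)(0.0228)/(2π·0.0390²) = 1.95×10^-8 T.

1.95×10^-8 T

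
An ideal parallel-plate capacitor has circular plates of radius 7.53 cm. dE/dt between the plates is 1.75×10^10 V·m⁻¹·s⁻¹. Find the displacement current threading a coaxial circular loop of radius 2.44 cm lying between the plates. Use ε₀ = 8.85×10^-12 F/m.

Total displacement current: I_d = ε₀(πR²)(dE/dt) = (8.85×10^-12)(0.01781)(1.75×10^10) = 2.758×10^-3 A.
Since J_d is uniform, the enclosed fraction is (r/R)² = 0.1050, giving I_d,enc = 2.90×10^-4 A.

2.90×10^-4 A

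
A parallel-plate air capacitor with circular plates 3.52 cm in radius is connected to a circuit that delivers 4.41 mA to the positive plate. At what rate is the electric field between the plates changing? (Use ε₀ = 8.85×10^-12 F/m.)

1.28×10^11 V/(m·s)

By continuity, I_d in the gap equals the 4.41 mA flowing in the wire.
Inverting I_d = ε₀ A dE/dt gives dE/dt = 4.41×10^-3 / (8.85×10^-12 · 3.893×10^-3) = 1.28×10^11 V/(m·s).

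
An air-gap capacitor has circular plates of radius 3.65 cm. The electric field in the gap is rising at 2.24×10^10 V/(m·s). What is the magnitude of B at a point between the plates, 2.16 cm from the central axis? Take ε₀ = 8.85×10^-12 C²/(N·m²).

Through the whole plate area (πR² = 4.185×10^-3 m²), I_d = ε₀ πR² dE/dt = 8.296×10^-4 A.
An Ampèrian loop of radius r encloses a fraction (r/R)² of I_d. Then B·2πr = μ₀ I_d (r/R)², giving B = μ₀ I_d r/(2πR²) = 2.69×10^-9 T.

2.69×10^-9 T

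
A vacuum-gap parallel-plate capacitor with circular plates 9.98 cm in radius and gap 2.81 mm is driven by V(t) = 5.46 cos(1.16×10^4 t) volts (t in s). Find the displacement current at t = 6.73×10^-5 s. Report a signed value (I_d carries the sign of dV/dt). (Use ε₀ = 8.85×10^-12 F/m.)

dV/dt = (5.46)(1.16×10^4)·−sin(0.78068) = -4.457×10^4 V/s.
I_d = C dV/dt with C = ε₀A/d = (8.85×10^-12)(0.03129)/(2.81×10^-3) = 9.855×10^-11 F, so I_d = (9.855×10^-11)(-4.457×10^4) = -4.39×10^-6 A.

-4.39×10^-6 A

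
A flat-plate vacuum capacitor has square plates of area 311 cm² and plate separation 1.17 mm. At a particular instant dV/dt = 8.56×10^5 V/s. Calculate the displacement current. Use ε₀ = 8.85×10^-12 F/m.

E = V/d so dE/dt = (dV/dt)/d = 7.316×10^8 V/(m·s), and I_d = ε₀ A dE/dt = (8.85×10^-12)(0.0311)(7.316×10^8) = 2.01×10^-4 A.

2.01×10^-4 A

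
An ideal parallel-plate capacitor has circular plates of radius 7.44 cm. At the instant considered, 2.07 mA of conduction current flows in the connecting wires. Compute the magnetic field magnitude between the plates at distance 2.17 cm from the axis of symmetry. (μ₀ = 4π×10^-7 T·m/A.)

Between the plates the displacement current equals the wire current: I_d = 2.07 mA = 2.07×10^-3 A.
An Ampèrian loop of radius r encloses a fraction (r/R)² of I_d. Then B·2πr = μ₀ I_d (r/R)², giving B = μ₀ I_d r/(2πR²) = 1.62×10^-9 T.

1.62×10^-9 T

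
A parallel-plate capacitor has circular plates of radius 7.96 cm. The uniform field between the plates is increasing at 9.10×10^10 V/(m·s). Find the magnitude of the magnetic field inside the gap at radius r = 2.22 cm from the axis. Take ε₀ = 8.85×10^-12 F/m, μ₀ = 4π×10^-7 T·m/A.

Through the whole plate area (πR² = 0.01991 m²), I_d = ε₀ πR² dE/dt = 0.01603 A.
For r < R the Ampère–Maxwell law gives B(2πr) = μ₀ I_d (r²/R²), so B = μ₀ I_d r/(2πR²) = (4π×10^-7)(0.01603)(0.0222)/(2π·0.0796²) = 1.12×10^-8 T.

1.12×10^-8 T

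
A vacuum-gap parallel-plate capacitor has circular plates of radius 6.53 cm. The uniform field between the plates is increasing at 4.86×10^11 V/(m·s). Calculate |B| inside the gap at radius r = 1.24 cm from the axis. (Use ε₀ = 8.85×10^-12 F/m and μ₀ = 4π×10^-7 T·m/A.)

3.35×10^-8 T

Total displacement current: I_d = ε₀(πR²)(dE/dt) = (8.85×10^-12)(0.01340)(4.86×10^11) = 0.05763 A.
An Ampèrian loop of radius r encloses a fraction (r/R)² of I_d. Then B·2πr = μ₀ I_d (r/R)², giving B = μ₀ I_d r/(2πR²) = 3.35×10^-8 T.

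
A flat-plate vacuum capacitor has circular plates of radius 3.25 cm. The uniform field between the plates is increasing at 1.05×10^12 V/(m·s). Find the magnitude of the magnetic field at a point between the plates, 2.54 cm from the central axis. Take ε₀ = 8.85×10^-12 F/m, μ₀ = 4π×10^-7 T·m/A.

Total displacement current: I_d = ε₀(πR²)(dE/dt) = (8.85×10^-12)(3.318×10^-3)(1.05×10^12) = 0.03083 A.
An Ampèrian loop of radius r encloses a fraction (r/R)² of I_d. Then B·2πr = μ₀ I_d (r/R)², giving B = μ₀ I_d r/(2πR²) = 1.48×10^-7 T.

1.48×10^-7 T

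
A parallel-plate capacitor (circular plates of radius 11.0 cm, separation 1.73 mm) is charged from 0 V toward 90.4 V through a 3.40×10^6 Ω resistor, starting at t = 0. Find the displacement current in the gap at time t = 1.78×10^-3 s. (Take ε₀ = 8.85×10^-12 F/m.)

1.80×10^-6 A

C = ε₀A/d = (8.85×10^-12)(0.03801)/(1.73×10^-3) = 1.944×10^-10 F, so τ = RC = 6.610×10^-4 s.
The conduction current is I(t) = (V₀/R) e^(−t/τ), and the displacement current between the plates equals it.
t/τ = 2.693; I_d = (90.4/3.40×10^6) · e^(−2.693) = (2.659×10^-5)(0.06768) = 1.80×10^-6 A.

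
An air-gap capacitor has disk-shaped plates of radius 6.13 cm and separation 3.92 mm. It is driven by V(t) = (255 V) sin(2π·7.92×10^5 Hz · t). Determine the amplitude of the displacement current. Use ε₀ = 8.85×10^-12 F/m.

C = ε₀A/d = (8.85×10^-12)(0.01181)/(3.92×10^-3) = 2.666×10^-11 F; ω = 2πf = 4.976×10^6 rad/s.
I_d = C dV/dt, so |I_d|_max = C V₀ ω = (2.666×10^-11)(255)(4.976×10^6) = 0.0338 A.

0.0338 A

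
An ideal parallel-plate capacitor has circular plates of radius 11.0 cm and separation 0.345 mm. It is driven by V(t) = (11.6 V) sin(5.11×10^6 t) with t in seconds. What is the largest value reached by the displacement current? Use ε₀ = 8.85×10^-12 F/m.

0.0578 A

(dE/dt)_max = V₀ω/d = 1.718×10^11 V/(m·s); ω = 5.11×10^6 rad/s.
I_d,max = ε₀ A (dE/dt)_max = (8.85×10^-12)(0.03801)(1.718×10^11) = 0.0578 A.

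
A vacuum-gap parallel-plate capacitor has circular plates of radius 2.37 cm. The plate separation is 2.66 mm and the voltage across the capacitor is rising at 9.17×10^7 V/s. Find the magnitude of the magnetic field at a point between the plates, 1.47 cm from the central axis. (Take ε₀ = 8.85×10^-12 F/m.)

With E = V/d, dE/dt = 3.447×10^10 V/(m·s) and πR² = 1.765×10^-3 m², giving I_d = ε₀ πR² dE/dt = 5.384×10^-4 A.
An Ampèrian loop of radius r encloses a fraction (r/R)² of I_d. Then B·2πr = μ₀ I_d (r/R)², giving B = μ₀ I_d r/(2πR²) = 2.82×10^-9 T.

2.82×10^-9 T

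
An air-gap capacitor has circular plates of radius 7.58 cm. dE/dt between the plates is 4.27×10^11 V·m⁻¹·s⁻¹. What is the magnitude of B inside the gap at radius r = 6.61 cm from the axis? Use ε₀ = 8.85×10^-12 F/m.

Total displacement current: I_d = ε₀(πR²)(dE/dt) = (8.85×10^-12)(0.01805)(4.27×10^11) = 0.06821 A.
An Ampèrian loop of radius r encloses a fraction (r/R)² of I_d. Then B·2πr = μ₀ I_d (r/R)², giving B = μ₀ I_d r/(2πR²) = 1.57×10^-7 T.

1.57×10^-7 T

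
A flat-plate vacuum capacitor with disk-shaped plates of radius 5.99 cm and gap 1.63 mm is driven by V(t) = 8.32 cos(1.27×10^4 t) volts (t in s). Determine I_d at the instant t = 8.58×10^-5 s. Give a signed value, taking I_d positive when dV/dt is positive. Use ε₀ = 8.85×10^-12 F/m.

dE/dt = (V₀ω/d)·−sin(ωt) with ωt = 1.08966 rad: (8.32)(1.27×10^4)(-0.8865)/(1.63×10^-3) = -5.747×10^7 V/(m·s).
I_d = ε₀ A dE/dt = (8.85×10^-12)(0.01127)(-5.747×10^7) = -5.73×10^-6 A.

-5.73×10^-6 A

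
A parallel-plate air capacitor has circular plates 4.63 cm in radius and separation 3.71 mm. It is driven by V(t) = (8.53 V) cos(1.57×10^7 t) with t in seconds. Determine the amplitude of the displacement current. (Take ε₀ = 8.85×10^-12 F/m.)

2.15×10^-3 A

(dE/dt)_max = V₀ω/d = 3.610×10^10 V/(m·s); ω = 1.57×10^7 rad/s.
I_d,max = ε₀ A (dE/dt)_max = (8.85×10^-12)(6.735×10^-3)(3.610×10^10) = 2.15×10^-3 A.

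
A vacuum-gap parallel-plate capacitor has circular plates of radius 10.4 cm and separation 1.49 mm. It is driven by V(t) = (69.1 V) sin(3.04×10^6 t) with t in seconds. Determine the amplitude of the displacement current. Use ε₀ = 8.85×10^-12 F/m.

(dE/dt)_max = V₀ω/d = 1.410×10^11 V/(m·s); ω = 3.04×10^6 rad/s.
I_d,max = ε₀ A (dE/dt)_max = (8.85×10^-12)(0.03398)(1.410×10^11) = 0.0424 A.

0.0424 A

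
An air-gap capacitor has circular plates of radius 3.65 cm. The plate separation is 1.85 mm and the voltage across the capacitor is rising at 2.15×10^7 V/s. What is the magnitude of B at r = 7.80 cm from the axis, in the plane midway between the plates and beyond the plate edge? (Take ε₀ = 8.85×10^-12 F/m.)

I_d = C dV/dt with C = ε₀πR²/d = 2.002×10^-11 F, so I_d = (2.002×10^-11)(2.15×10^7) = 4.304×10^-4 A.
For r ≥ R the full I_d is enclosed: B = μ₀ I_d/(2πr) = (4π×10^-7)(4.304×10^-4)/(2π·0.0780) = 1.10×10^-9 T.

1.10×10^-9 T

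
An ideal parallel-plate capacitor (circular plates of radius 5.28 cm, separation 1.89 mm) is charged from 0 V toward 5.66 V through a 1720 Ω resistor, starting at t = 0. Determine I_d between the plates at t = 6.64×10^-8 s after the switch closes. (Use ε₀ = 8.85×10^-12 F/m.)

1.28×10^-3 A

C = ε₀A/d = (8.85×10^-12)(8.758×10^-3)/(1.89×10^-3) = 4.101×10^-11 F, so τ = RC = 7.054×10^-8 s.
The conduction current is I(t) = (V₀/R) e^(−t/τ), and the displacement current between the plates equals it.
t/τ = 0.9413; I_d = (5.66/1720) · e^(−0.9413) = (3.291×10^-3)(0.3901) = 1.28×10^-3 A.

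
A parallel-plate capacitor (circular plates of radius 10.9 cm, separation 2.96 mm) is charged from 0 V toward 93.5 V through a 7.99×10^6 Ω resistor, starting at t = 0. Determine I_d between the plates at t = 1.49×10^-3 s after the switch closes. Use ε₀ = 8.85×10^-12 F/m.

2.20×10^-6 A

C = ε₀A/d = (8.85×10^-12)(0.03733)/(2.96×10^-3) = 1.116×10^-10 F, so τ = RC = 8.917×10^-4 s.
The conduction current is I(t) = (V₀/R) e^(−t/τ), and the displacement current between the plates equals it.
t/τ = 1.671; I_d = (93.5/7.99×10^6) · e^(−1.671) = (1.170×10^-5)(0.1881) = 2.20×10^-6 A.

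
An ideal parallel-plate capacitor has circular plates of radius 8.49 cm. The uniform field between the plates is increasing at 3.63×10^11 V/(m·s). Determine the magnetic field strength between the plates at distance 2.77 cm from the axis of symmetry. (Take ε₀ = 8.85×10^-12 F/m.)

5.59×10^-8 T

Total displacement current: I_d = ε₀(πR²)(dE/dt) = (8.85×10^-12)(0.02264)(3.63×10^11) = 0.07273 A.
For r < R the Ampère–Maxwell law gives B(2πr) = μ₀ I_d (r²/R²), so B = μ₀ I_d r/(2πR²) = (4π×10^-7)(0.07273)(0.0277)/(2π·0.0849²) = 5.59×10^-8 T.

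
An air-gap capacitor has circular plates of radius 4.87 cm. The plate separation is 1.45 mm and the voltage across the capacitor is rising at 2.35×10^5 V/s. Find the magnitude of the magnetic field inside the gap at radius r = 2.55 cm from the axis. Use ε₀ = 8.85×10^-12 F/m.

2.30×10^-11 T

dE/dt = (dV/dt)/d = 1.621×10^8 V/(m·s); I_d = ε₀(πR²)(dE/dt) = (8.85×10^-12)(7.451×10^-3)(1.621×10^8) = 1.069×10^-5 A.
For r < R the Ampère–Maxwell law gives B(2πr) = μ₀ I_d (r²/R²), so B = μ₀ I_d r/(2πR²) = (4π×10^-7)(1.069×10^-5)(0.0255)/(2π·0.0487²) = 2.30×10^-11 T.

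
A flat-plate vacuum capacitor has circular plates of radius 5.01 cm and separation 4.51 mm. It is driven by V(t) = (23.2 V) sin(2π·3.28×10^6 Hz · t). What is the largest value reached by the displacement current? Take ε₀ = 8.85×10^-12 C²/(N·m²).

7.40×10^-3 A

The displacement current equals the conduction current C dV/dt, which peaks at C V₀ ω.
With C = ε₀A/d = (8.85×10^-12)(7.885×10^-3)/(4.51×10^-3) = 1.547×10^-11 F and ω = 2πf = 2.061×10^7 rad/s, I_d,max = (1.547×10^-11)(23.2)(2.061×10^7) = 7.40×10^-3 A.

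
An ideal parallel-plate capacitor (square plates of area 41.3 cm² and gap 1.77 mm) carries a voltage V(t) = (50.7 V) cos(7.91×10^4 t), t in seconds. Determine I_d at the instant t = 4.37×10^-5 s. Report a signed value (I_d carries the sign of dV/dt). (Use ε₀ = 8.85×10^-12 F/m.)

dV/dt = (50.7)(7.91×10^4)·−sin(3.45667) = 1.243×10^6 V/s.
I_d = C dV/dt with C = ε₀A/d = (8.85×10^-12)(4.13×10^-3)/(1.77×10^-3) = 2.065×10^-11 F, so I_d = (2.065×10^-11)(1.243×10^6) = 2.57×10^-5 A.

2.57×10^-5 A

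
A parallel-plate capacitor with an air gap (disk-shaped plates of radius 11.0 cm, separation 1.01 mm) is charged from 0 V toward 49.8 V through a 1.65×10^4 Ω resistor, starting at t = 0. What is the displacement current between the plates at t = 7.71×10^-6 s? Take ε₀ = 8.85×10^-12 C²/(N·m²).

7.42×10^-4 A

C = ε₀A/d = (8.85×10^-12)(0.03801)/(1.01×10^-3) = 3.331×10^-10 F and τ = RC = 5.496×10^-6 s. I_d in the gap equals the RC charging current.
I_d(t) = (V₀/R) e^(−t/τ) = 3.018×10^-3 · e^(−1.403) = 7.42×10^-4 A.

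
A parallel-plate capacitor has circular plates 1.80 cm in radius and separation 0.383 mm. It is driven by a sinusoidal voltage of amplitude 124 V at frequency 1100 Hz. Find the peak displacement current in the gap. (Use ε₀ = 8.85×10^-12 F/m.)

2.02×10^-5 A

C = ε₀A/d = (8.85×10^-12)(1.018×10^-3)/(3.83×10^-4) = 2.352×10^-11 F; ω = 2πf = 6912 rad/s.
I_d = C dV/dt, so |I_d|_max = C V₀ ω = (2.352×10^-11)(124)(6912) = 2.02×10^-5 A.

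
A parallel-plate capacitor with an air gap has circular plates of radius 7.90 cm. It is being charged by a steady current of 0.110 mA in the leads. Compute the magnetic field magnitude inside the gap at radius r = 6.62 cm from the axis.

2.33×10^-10 T

Between the plates the displacement current equals the wire current: I_d = 0.110 mA = 1.10×10^-4 A.
For r < R the Ampère–Maxwell law gives B(2πr) = μ₀ I_d (r²/R²), so B = μ₀ I_d r/(2πR²) = (4π×10^-7)(1.10×10^-4)(0.0662)/(2π·0.0790²) = 2.33×10^-10 T.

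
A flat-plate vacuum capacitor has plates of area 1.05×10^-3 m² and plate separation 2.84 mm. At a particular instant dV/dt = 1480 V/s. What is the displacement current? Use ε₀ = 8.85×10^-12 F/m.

The field between the plates is E = V/d, so dE/dt = (1480)/(2.84×10^-3 m) = 5.211×10^5 V/(m·s).
I_d = ε₀ A (dE/dt) = (8.85×10^-12)(1.05×10^-3)(5.211×10^5) = 4.84×10^-9 A.

4.84×10^-9 A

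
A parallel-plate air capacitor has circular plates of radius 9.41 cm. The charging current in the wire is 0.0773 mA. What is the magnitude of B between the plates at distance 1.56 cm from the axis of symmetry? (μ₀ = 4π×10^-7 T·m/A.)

2.72×10^-11 T

By continuity the displacement current in the gap matches the conduction current: I_d = 7.73×10^-5 A.
∮B·dl = μ₀ I_d,enc with I_d,enc = I_d r²/R² = 2.124×10^-6 A; so B = μ₀ I_d,enc/(2πr) = 2.72×10^-11 T.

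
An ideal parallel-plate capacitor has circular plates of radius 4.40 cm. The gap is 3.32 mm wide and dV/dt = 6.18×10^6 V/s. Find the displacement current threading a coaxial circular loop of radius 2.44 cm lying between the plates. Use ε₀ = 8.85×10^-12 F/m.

dE/dt = (dV/dt)/d = 1.861×10^9 V/(m·s); I_d = ε₀(πR²)(dE/dt) = (8.85×10^-12)(6.082×10^-3)(1.861×10^9) = 1.002×10^-4 A.
Through an area πr² the displacement current is I_d·(πr²/πR²) = I_d (r/R)² = 3.08×10^-5 A.

3.08×10^-5 A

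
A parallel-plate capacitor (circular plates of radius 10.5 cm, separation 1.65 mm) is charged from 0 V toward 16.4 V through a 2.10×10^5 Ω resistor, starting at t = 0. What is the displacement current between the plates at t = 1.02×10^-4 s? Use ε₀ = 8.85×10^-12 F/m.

5.72×10^-6 A

C = ε₀A/d = (8.85×10^-12)(0.03464)/(1.65×10^-3) = 1.858×10^-10 F and τ = RC = 3.902×10^-5 s. I_d in the gap equals the RC charging current.
I_d(t) = (V₀/R) e^(−t/τ) = 7.810×10^-5 · e^(−2.614) = 5.72×10^-6 A.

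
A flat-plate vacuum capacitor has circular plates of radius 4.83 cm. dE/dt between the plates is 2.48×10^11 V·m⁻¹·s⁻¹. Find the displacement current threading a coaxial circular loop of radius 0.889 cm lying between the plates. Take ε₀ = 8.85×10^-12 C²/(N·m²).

Through the whole plate area (πR² = 7.329×10^-3 m²), I_d = ε₀ πR² dE/dt = 0.01609 A.
The field is uniform, so I_d,enc = I_d (r/R)² = (0.01609)(0.889/4.83)² = 5.45×10^-4 A.

5.45×10^-4 A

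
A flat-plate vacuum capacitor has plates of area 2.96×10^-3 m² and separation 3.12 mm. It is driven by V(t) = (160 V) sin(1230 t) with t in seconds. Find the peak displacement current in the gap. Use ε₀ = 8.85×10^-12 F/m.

(dE/dt)_max = V₀ω/d = 6.308×10^7 V/(m·s); ω = 1230 rad/s.
I_d,max = ε₀ A (dE/dt)_max = (8.85×10^-12)(2.96×10^-3)(6.308×10^7) = 1.65×10^-6 A.

1.65×10^-6 A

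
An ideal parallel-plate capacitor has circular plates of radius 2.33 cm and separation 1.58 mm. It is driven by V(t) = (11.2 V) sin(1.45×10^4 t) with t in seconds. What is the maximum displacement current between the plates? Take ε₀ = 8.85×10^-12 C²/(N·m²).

The displacement current equals the conduction current C dV/dt, which peaks at C V₀ ω.
With C = ε₀A/d = (8.85×10^-12)(1.706×10^-3)/(1.58×10^-3) = 9.556×10^-12 F and ω = 1.45×10^4 rad/s, I_d,max = (9.556×10^-12)(11.2)(1.45×10^4) = 1.55×10^-6 A.

1.55×10^-6 A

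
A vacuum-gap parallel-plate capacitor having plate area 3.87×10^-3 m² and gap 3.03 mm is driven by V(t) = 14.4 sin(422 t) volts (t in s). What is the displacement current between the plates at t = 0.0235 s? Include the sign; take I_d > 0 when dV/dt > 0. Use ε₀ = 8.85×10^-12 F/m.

C = ε₀A/d = (8.85×10^-12)(3.87×10^-3)/(3.03×10^-3) = 1.130×10^-11 F. dV/dt = V₀ω·cos(ωt); at ωt = 9.917 rad this factor is -0.8813.
I_d = C dV/dt = (1.130×10^-11)(14.4)(422)(-0.8813) = -6.05×10^-8 A.

-6.05×10^-8 A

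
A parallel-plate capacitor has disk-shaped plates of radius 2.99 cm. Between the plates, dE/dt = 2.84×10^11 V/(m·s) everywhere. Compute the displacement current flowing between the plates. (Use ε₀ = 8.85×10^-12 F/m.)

With a uniform field, Φ_E = EA, so I_d = ε₀ A dE/dt = 7.06×10^-3 A.

7.06×10^-3 A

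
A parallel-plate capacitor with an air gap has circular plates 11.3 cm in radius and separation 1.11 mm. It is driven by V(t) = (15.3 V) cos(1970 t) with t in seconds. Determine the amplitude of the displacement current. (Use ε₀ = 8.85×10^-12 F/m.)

9.64×10^-6 A

The displacement current equals the conduction current C dV/dt, which peaks at C V₀ ω.
With C = ε₀A/d = (8.85×10^-12)(0.04011)/(1.11×10^-3) = 3.198×10^-10 F and ω = 1970 rad/s, I_d,max = (3.198×10^-10)(15.3)(1970) = 9.64×10^-6 A.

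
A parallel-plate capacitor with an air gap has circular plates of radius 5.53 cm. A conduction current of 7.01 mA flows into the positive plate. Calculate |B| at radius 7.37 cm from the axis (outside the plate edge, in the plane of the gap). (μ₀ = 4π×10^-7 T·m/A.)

1.90×10^-8 T

No conduction current crosses the gap, so I_d there equals the 7.01×10^-3 A in the leads.
Outside the plates the loop encloses all of I_d, so B·2πr = μ₀ I_d and B = 1.90×10^-8 T.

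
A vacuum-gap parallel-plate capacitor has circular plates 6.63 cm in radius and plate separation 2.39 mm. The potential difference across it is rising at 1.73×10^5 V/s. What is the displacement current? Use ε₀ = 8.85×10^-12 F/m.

8.85×10^-6 A

The field between the plates is E = V/d, so dE/dt = (1.73×10^5)/(2.39×10^-3 m) = 7.238×10^7 V/(m·s).
I_d = ε₀ A (dE/dt) = (8.85×10^-12)(0.01381)(7.238×10^7) = 8.85×10^-6 A.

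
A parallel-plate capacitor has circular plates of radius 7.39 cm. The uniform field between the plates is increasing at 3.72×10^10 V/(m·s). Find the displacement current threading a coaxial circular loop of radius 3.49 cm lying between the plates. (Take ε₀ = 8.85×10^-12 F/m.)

1.26×10^-3 A

Through the whole plate area (πR² = 0.01716 m²), I_d = ε₀ πR² dE/dt = 5.649×10^-3 A.
Since J_d is uniform, the enclosed fraction is (r/R)² = 0.2230, giving I_d,enc = 1.26×10^-3 A.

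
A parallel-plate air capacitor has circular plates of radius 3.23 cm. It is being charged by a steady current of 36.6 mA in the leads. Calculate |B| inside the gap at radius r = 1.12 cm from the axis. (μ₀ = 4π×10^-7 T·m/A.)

7.86×10^-8 T

By continuity the displacement current in the gap matches the conduction current: I_d = 0.0366 A.
∮B·dl = μ₀ I_d,enc with I_d,enc = I_d r²/R² = 4.401×10^-3 A; so B = μ₀ I_d,enc/(2πr) = 7.86×10^-8 T.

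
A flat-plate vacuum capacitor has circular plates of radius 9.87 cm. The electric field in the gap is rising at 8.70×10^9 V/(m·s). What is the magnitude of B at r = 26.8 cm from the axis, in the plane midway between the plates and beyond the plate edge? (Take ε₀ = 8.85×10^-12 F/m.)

1.76×10^-9 T

Total displacement current: I_d = ε₀(πR²)(dE/dt) = (8.85×10^-12)(0.03060)(8.70×10^9) = 2.356×10^-3 A.
For r ≥ R the full I_d is enclosed: B = μ₀ I_d/(2πr) = (4π×10^-7)(2.356×10^-3)/(2π·0.268) = 1.76×10^-9 T.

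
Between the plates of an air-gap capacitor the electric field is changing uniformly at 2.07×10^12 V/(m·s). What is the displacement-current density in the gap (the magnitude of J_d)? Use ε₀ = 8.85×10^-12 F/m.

J_d = ε₀ ∂E/∂t, so J_d = 18.3 A/m².

18.3 A/m²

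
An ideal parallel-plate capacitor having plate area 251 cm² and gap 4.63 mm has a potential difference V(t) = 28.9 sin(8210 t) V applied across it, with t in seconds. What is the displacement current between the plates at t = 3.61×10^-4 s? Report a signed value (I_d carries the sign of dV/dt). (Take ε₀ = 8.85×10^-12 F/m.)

-1.12×10^-5 A

dV/dt = (28.9)(8210)·cos(2.96381) = -2.335×10^5 V/s.
I_d = C dV/dt with C = ε₀A/d = (8.85×10^-12)(0.0251)/(4.63×10^-3) = 4.798×10^-11 F, so I_d = (4.798×10^-11)(-2.335×10^5) = -1.12×10^-5 A.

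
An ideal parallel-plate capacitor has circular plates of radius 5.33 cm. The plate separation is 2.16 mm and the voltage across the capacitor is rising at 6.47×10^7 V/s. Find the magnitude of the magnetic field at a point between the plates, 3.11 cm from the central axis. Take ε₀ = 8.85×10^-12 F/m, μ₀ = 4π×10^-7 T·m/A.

dE/dt = (dV/dt)/d = 2.995×10^10 V/(m·s); I_d = ε₀(πR²)(dE/dt) = (8.85×10^-12)(8.925×10^-3)(2.995×10^10) = 2.366×10^-3 A.
For r < R the Ampère–Maxwell law gives B(2πr) = μ₀ I_d (r²/R²), so B = μ₀ I_d r/(2πR²) = (4π×10^-7)(2.366×10^-3)(0.0311)/(2π·0.0533²) = 5.18×10^-9 T.

5.18×10^-9 T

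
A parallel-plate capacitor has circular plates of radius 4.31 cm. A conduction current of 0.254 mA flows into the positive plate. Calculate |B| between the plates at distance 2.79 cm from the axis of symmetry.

Between the plates the displacement current equals the wire current: I_d = 0.254 mA = 2.54×10^-4 A.
For r < R the Ampère–Maxwell law gives B(2πr) = μ₀ I_d (r²/R²), so B = μ₀ I_d r/(2πR²) = (4π×10^-7)(2.54×10^-4)(0.0279)/(2π·0.0431²) = 7.63×10^-10 T.

7.63×10^-10 T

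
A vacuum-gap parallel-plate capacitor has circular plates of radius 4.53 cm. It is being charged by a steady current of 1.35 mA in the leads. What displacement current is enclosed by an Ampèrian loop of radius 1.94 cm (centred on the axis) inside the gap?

2.48×10^-4 A

No conduction current crosses the gap, so I_d there equals the 1.35×10^-3 A in the leads.
The field is uniform, so I_d,enc = I_d (r/R)² = (1.35×10^-3)(1.94/4.53)² = 2.48×10^-4 A.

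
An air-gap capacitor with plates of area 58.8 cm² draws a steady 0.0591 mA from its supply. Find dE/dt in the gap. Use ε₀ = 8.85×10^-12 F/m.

1.14×10^9 V/(m·s)

By continuity, I_d in the gap equals the 0.0591 mA flowing in the wire.
Since I_d = ε₀ A dE/dt, dE/dt = I_d/(ε₀A) = (5.91×10^-5)/((8.85×10^-12)(5.88×10^-3)) = 1.14×10^9 V/(m·s).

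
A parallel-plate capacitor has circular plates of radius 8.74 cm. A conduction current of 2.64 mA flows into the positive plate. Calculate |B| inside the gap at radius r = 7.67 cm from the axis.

By continuity the displacement current in the gap matches the conduction current: I_d = 2.64×10^-3 A.
∮B·dl = μ₀ I_d,enc with I_d,enc = I_d r²/R² = 2.033×10^-3 A; so B = μ₀ I_d,enc/(2πr) = 5.30×10^-9 T.

5.30×10^-9 T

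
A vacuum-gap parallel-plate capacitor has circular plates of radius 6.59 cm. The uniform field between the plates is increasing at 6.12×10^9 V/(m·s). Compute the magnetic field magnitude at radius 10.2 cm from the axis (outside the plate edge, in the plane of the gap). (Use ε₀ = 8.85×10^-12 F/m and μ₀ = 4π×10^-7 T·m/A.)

I_d = ε₀ dΦ_E/dt = ε₀ πR² (dE/dt) = (8.85×10^-12)(0.01364)(6.12×10^9) = 7.388×10^-4 A through the full plate area.
With r > R the enclosed displacement current is the full I_d; B = μ₀ I_d / (2πr) = 1.45×10^-9 T.

1.45×10^-9 T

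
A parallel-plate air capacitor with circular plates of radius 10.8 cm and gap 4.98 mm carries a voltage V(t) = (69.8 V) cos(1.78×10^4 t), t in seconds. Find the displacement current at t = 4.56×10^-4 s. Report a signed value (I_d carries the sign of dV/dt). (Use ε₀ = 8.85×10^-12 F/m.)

-7.81×10^-5 A

dE/dt = (V₀ω/d)·−sin(ωt) with ωt = 8.1168 rad: (69.8)(1.78×10^4)(-0.9657)/(4.98×10^-3) = -2.409×10^8 V/(m·s).
I_d = ε₀ A dE/dt = (8.85×10^-12)(0.03664)(-2.409×10^8) = -7.81×10^-5 A.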